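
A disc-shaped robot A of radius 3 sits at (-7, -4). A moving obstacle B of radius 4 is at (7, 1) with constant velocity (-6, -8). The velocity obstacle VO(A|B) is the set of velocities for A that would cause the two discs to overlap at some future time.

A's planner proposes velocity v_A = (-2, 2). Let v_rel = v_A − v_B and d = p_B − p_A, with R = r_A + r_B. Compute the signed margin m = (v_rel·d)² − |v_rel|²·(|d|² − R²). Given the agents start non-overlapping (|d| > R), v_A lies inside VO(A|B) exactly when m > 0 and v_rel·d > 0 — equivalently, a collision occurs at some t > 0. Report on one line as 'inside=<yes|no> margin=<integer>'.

d = (14, 5),  |d|² = 221;  R = 3+4 = 7,  c = 221−7² = 172
v_rel = (4, 10),  |v_rel|² = 116;  v_rel·d = (4)·(14) + (10)·(5) = 106
116·t² − 212·t + 172 = 0  ⇒  m = 106² − 116·172 = -8716
m = -8716 < 0,  v_rel·d = 106 > 0  ⇒  outside

inside=no margin=-8716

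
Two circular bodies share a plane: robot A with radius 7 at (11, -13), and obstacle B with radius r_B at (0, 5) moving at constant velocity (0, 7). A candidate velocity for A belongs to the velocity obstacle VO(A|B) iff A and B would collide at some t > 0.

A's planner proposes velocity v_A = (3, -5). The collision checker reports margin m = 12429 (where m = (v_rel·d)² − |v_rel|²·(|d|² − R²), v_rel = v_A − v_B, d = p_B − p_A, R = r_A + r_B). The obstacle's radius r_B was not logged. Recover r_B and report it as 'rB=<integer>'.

m = 12429
d = (-11, 18);  v_rel = (3, -12),  |v_rel|² = 153
v_rel×d = (3)·(18) − (-12)·(-11) = -78
since m = R²·153 − (-78)²:  R² = (6084 + 12429) / 153 = 121
R = √121 = 11  ⇒  r_B = 11 − 7 = 4

rB=4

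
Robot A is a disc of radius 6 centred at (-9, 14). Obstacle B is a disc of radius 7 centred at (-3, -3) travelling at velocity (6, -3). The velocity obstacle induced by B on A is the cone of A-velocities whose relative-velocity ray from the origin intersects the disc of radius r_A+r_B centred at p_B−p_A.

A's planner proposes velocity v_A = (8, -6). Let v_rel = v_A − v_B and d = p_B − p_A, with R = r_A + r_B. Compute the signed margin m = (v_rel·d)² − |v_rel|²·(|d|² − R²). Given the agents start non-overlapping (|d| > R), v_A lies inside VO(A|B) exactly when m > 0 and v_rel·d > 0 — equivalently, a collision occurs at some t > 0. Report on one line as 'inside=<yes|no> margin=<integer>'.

d = (6, -17),  |d|² = 325;  R = 6+7 = 13,  c = 325−13² = 156
v_rel = (2, -3),  |v_rel|² = 13;  v_rel·d = (2)·(6) + (-3)·(-17) = 63
13·t² − 126·t + 156 = 0  ⇒  m = 63² − 13·156 = 1941
m = 1941 > 0,  v_rel·d = 63 > 0  ⇒  inside

inside=yes margin=1941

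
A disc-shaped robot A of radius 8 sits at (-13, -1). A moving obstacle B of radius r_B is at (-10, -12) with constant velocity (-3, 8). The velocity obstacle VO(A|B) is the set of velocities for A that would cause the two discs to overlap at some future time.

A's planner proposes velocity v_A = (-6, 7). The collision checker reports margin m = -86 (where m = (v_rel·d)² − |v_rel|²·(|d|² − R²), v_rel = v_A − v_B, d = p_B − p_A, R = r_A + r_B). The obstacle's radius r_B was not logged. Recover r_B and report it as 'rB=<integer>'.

m = -86
d = (3, -11);  v_rel = (-3, -1),  |v_rel|² = 10
v_rel×d = (-3)·(-11) − (-1)·(3) = 36
since m = R²·10 − 36²:  R² = (1296 + -86) / 10 = 121
R = √121 = 11  ⇒  r_B = 11 − 8 = 3

rB=3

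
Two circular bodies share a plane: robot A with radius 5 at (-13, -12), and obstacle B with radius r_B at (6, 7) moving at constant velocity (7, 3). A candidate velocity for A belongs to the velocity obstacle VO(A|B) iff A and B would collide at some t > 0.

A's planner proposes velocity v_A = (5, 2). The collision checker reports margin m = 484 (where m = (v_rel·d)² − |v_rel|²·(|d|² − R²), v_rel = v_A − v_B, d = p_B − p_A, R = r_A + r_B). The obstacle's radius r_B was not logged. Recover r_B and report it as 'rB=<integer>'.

m = 484
d = (19, 19);  v_rel = (-2, -1),  |v_rel|² = 5
v_rel×d = (-2)·(19) − (-1)·(19) = -19
since m = R²·5 − (-19)²:  R² = (361 + 484) / 5 = 169
R = √169 = 13  ⇒  r_B = 13 − 5 = 8

rB=8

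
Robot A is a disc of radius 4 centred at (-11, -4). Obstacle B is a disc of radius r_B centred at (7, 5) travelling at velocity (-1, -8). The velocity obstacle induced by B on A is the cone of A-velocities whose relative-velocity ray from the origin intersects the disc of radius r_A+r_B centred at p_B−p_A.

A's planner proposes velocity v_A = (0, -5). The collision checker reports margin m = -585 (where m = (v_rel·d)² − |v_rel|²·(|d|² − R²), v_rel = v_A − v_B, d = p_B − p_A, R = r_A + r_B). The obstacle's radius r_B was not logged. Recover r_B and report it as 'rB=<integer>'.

m = -585
d = (18, 9);  v_rel = (1, 3),  |v_rel|² = 10
v_rel×d = (1)·(9) − (3)·(18) = -45
since m = R²·10 − (-45)²:  R² = (2025 + -585) / 10 = 144
R = √144 = 12  ⇒  r_B = 12 − 4 = 8

rB=8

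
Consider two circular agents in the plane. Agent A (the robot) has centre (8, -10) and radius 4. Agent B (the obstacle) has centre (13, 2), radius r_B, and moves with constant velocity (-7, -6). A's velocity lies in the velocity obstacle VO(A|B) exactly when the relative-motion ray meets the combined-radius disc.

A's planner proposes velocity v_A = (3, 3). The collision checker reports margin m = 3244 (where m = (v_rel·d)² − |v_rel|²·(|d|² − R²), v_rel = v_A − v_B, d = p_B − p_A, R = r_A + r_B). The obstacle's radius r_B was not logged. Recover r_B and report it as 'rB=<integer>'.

m = 3244
d = (5, 12);  v_rel = (10, 9),  |v_rel|² = 181
v_rel×d = (10)·(12) − (9)·(5) = 75
since m = R²·181 − 75²:  R² = (5625 + 3244) / 181 = 49
R = √49 = 7  ⇒  r_B = 7 − 4 = 3

rB=3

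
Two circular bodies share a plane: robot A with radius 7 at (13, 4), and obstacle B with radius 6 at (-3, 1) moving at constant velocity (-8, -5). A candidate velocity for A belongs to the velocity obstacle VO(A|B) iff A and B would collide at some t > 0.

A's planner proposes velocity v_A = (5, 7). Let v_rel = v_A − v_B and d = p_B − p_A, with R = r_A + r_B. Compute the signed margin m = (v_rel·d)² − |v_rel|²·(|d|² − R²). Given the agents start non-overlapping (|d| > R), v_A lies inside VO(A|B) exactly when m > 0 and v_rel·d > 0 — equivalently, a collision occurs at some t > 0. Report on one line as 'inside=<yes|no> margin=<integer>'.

d = (-16, -3),  |d|² = 265;  R = 7+6 = 13,  c = 265−13² = 96
v_rel = (13, 12),  |v_rel|² = 313;  v_rel·d = (13)·(-16) + (12)·(-3) = -244
313·t² + 488·t + 96 = 0  ⇒  m = (-244)² − 313·96 = 29488
m = 29488 > 0,  v_rel·d = -244 < 0  ⇒  outside

inside=no margin=29488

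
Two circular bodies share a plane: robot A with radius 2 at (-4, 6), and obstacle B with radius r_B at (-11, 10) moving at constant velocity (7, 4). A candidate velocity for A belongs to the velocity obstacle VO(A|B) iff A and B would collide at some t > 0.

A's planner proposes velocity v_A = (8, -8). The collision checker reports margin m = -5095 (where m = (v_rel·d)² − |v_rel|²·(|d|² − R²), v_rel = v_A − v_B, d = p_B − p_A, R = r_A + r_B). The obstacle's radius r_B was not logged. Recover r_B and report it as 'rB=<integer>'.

m = -5095
d = (-7, 4);  v_rel = (1, -12),  |v_rel|² = 145
v_rel×d = (1)·(4) − (-12)·(-7) = -80
since m = R²·145 − (-80)²:  R² = (6400 + -5095) / 145 = 9
R = √9 = 3  ⇒  r_B = 3 − 2 = 1

rB=1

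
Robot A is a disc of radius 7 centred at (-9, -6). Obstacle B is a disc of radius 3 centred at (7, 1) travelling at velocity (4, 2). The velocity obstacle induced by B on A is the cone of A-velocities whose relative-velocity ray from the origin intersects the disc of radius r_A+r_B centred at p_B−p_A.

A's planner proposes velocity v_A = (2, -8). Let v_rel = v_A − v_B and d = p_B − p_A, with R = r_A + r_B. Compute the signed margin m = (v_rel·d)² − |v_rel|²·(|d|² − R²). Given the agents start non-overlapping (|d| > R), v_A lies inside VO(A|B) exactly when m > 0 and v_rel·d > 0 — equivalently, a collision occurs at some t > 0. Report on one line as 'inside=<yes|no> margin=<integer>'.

d = (16, 7),  |d|² = 305;  R = 7+3 = 10,  c = 305−10² = 205
v_rel = (-2, -10),  |v_rel|² = 104;  v_rel·d = (-2)·(16) + (-10)·(7) = -102
104·t² + 204·t + 205 = 0  ⇒  m = (-102)² − 104·205 = -10916
m = -10916 < 0,  v_rel·d = -102 < 0  ⇒  outside

inside=no margin=-10916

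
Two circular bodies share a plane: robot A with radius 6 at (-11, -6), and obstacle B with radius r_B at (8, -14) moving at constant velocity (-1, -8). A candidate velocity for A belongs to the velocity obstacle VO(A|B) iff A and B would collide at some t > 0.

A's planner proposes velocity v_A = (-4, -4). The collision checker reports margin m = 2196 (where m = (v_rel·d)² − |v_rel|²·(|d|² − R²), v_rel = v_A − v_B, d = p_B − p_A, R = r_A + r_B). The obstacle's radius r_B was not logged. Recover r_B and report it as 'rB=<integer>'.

m = 2196
d = (19, -8);  v_rel = (-3, 4),  |v_rel|² = 25
v_rel×d = (-3)·(-8) − (4)·(19) = -52
since m = R²·25 − (-52)²:  R² = (2704 + 2196) / 25 = 196
R = √196 = 14  ⇒  r_B = 14 − 6 = 8

rB=8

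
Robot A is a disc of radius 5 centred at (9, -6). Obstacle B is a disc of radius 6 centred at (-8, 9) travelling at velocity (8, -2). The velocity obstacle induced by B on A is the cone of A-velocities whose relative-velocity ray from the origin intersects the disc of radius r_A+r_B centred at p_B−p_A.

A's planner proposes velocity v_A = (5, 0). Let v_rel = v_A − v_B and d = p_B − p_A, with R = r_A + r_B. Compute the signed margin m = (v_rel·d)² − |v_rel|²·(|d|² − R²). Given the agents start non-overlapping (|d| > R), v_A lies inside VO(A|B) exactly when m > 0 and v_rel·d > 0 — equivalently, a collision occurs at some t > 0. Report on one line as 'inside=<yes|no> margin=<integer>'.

d = (-17, 15),  |d|² = 514;  R = 5+6 = 11,  c = 514−11² = 393
v_rel = (-3, 2),  |v_rel|² = 13;  v_rel·d = (-3)·(-17) + (2)·(15) = 81
13·t² − 162·t + 393 = 0  ⇒  m = 81² − 13·393 = 1452
m = 1452 > 0,  v_rel·d = 81 > 0  ⇒  inside

inside=yes margin=1452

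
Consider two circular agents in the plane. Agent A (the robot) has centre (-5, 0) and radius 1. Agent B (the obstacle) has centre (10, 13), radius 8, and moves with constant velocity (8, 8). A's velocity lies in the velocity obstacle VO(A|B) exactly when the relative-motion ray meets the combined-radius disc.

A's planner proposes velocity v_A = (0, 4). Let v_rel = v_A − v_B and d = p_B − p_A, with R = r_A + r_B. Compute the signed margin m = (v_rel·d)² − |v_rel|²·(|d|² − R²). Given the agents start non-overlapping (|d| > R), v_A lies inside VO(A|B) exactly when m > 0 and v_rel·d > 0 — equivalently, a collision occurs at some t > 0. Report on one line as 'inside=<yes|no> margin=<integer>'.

d = (15, 13),  |d|² = 394;  R = 1+8 = 9,  c = 394−9² = 313
v_rel = (-8, -4),  |v_rel|² = 80;  v_rel·d = (-8)·(15) + (-4)·(13) = -172
80·t² + 344·t + 313 = 0  ⇒  m = (-172)² − 80·313 = 4544
m = 4544 > 0,  v_rel·d = -172 < 0  ⇒  outside

inside=no margin=4544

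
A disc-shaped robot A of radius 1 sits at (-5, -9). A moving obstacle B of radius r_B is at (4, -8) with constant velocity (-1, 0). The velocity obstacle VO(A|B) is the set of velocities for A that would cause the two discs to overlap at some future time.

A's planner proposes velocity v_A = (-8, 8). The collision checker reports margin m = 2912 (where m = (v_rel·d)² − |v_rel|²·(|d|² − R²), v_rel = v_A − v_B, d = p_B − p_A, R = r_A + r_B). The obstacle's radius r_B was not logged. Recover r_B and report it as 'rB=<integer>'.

m = 2912
d = (9, 1);  v_rel = (-7, 8),  |v_rel|² = 113
v_rel×d = (-7)·(1) − (8)·(9) = -79
since m = R²·113 − (-79)²:  R² = (6241 + 2912) / 113 = 81
R = √81 = 9  ⇒  r_B = 9 − 1 = 8

rB=8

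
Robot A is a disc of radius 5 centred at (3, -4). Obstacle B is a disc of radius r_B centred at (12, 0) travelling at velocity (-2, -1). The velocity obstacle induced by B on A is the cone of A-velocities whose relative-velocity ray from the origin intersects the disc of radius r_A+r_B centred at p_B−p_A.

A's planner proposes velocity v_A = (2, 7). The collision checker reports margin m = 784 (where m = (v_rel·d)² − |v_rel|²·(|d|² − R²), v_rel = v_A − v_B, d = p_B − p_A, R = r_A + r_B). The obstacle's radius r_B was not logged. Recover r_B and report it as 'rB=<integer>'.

m = 784
d = (9, 4);  v_rel = (4, 8),  |v_rel|² = 80
v_rel×d = (4)·(4) − (8)·(9) = -56
since m = R²·80 − (-56)²:  R² = (3136 + 784) / 80 = 49
R = √49 = 7  ⇒  r_B = 7 − 5 = 2

rB=2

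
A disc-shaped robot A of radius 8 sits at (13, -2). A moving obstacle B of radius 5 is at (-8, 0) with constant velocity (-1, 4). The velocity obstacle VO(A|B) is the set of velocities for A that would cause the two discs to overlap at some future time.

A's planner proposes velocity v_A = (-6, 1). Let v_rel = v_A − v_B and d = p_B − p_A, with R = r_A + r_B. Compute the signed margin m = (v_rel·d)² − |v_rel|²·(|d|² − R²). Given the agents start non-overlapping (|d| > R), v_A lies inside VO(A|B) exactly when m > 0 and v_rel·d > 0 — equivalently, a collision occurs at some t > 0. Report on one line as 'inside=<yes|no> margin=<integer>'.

d = (-21, 2),  |d|² = 445;  R = 8+5 = 13,  c = 445−13² = 276
v_rel = (-5, -3),  |v_rel|² = 34;  v_rel·d = (-5)·(-21) + (-3)·(2) = 99
34·t² − 198·t + 276 = 0  ⇒  m = 99² − 34·276 = 417
m = 417 > 0,  v_rel·d = 99 > 0  ⇒  inside

inside=yes margin=417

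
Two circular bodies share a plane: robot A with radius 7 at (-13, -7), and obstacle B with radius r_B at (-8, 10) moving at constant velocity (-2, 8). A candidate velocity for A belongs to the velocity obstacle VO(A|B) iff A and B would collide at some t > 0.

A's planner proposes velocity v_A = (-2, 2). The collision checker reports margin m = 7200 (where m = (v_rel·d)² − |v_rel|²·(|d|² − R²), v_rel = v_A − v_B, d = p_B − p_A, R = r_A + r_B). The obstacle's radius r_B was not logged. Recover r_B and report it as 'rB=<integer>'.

m = 7200
d = (5, 17);  v_rel = (0, -6),  |v_rel|² = 36
v_rel×d = (0)·(17) − (-6)·(5) = 30
since m = R²·36 − 30²:  R² = (900 + 7200) / 36 = 225
R = √225 = 15  ⇒  r_B = 15 − 7 = 8

rB=8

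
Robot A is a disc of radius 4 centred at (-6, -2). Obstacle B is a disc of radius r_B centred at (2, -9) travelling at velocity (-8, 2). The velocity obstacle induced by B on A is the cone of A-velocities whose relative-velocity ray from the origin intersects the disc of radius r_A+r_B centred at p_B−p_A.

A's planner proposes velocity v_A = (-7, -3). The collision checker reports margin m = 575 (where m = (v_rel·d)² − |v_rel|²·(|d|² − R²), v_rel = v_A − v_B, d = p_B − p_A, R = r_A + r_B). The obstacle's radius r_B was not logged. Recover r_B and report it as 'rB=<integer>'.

m = 575
d = (8, -7);  v_rel = (1, -5),  |v_rel|² = 26
v_rel×d = (1)·(-7) − (-5)·(8) = 33
since m = R²·26 − 33²:  R² = (1089 + 575) / 26 = 64
R = √64 = 8  ⇒  r_B = 8 − 4 = 4

rB=4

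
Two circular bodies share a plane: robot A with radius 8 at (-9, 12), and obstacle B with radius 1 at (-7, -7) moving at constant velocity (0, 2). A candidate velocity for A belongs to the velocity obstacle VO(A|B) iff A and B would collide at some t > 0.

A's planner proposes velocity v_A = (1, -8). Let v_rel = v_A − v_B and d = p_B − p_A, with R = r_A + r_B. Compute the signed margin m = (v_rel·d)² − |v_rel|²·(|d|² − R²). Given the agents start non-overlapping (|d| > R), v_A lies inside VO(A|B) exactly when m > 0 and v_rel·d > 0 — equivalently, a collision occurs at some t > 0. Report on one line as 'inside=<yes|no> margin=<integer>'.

d = (2, -19),  |d|² = 365;  R = 8+1 = 9,  c = 365−9² = 284
v_rel = (1, -10),  |v_rel|² = 101;  v_rel·d = (1)·(2) + (-10)·(-19) = 192
101·t² − 384·t + 284 = 0  ⇒  m = 192² − 101·284 = 8180
m = 8180 > 0,  v_rel·d = 192 > 0  ⇒  inside

inside=yes margin=8180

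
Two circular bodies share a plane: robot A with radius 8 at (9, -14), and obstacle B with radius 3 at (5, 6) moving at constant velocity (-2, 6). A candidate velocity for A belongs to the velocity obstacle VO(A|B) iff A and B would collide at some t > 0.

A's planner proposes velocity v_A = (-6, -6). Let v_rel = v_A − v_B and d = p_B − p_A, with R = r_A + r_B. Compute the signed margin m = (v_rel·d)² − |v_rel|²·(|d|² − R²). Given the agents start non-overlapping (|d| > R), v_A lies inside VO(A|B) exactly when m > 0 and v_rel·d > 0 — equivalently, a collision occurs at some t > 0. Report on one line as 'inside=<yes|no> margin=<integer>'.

d = (-4, 20),  |d|² = 416;  R = 8+3 = 11,  c = 416−11² = 295
v_rel = (-4, -12),  |v_rel|² = 160;  v_rel·d = (-4)·(-4) + (-12)·(20) = -224
160·t² + 448·t + 295 = 0  ⇒  m = (-224)² − 160·295 = 2976
m = 2976 > 0,  v_rel·d = -224 < 0  ⇒  outside

inside=no margin=2976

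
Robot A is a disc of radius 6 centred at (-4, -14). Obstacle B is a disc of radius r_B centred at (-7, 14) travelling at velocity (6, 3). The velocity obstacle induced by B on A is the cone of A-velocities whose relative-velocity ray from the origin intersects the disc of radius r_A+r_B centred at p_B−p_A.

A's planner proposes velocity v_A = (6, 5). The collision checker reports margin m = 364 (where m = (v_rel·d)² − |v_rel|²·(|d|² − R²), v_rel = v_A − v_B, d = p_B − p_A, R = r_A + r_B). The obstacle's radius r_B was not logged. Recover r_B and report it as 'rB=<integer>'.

m = 364
d = (-3, 28);  v_rel = (0, 2),  |v_rel|² = 4
v_rel×d = (0)·(28) − (2)·(-3) = 6
since m = R²·4 − 6²:  R² = (36 + 364) / 4 = 100
R = √100 = 10  ⇒  r_B = 10 − 6 = 4

rB=4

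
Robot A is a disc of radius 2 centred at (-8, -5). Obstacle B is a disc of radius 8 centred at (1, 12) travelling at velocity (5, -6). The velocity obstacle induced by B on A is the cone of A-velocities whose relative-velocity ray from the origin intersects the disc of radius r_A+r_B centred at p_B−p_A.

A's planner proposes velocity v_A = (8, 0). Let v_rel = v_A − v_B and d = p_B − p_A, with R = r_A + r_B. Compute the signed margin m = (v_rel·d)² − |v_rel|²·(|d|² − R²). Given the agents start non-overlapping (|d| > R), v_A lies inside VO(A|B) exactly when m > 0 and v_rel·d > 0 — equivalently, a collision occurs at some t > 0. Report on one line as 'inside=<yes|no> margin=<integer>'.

d = (9, 17),  |d|² = 370;  R = 2+8 = 10,  c = 370−10² = 270
v_rel = (3, 6),  |v_rel|² = 45;  v_rel·d = (3)·(9) + (6)·(17) = 129
45·t² − 258·t + 270 = 0  ⇒  m = 129² − 45·270 = 4491
m = 4491 > 0,  v_rel·d = 129 > 0  ⇒  inside

inside=yes margin=4491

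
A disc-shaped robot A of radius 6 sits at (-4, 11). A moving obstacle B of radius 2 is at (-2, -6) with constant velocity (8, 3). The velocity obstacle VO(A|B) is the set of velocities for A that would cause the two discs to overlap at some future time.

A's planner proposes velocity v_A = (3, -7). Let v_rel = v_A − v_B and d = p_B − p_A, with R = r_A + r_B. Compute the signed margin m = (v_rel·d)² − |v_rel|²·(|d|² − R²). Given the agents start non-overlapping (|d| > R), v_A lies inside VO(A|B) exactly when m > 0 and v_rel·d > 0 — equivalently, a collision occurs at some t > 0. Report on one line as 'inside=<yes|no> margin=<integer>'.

d = (2, -17),  |d|² = 293;  R = 6+2 = 8,  c = 293−8² = 229
v_rel = (-5, -10),  |v_rel|² = 125;  v_rel·d = (-5)·(2) + (-10)·(-17) = 160
125·t² − 320·t + 229 = 0  ⇒  m = 160² − 125·229 = -3025
m = -3025 < 0,  v_rel·d = 160 > 0  ⇒  outside

inside=no margin=-3025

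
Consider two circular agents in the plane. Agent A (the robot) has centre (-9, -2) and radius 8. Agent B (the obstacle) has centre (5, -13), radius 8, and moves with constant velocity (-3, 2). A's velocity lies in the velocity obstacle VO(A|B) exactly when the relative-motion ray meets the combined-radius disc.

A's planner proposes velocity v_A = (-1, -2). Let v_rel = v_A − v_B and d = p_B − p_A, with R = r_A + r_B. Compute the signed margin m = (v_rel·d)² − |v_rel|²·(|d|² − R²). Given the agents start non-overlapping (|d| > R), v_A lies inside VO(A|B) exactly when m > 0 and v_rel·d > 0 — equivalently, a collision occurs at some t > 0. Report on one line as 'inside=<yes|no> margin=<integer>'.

d = (14, -11),  |d|² = 317;  R = 8+8 = 16,  c = 317−16² = 61
v_rel = (2, -4),  |v_rel|² = 20;  v_rel·d = (2)·(14) + (-4)·(-11) = 72
20·t² − 144·t + 61 = 0  ⇒  m = 72² − 20·61 = 3964
m = 3964 > 0,  v_rel·d = 72 > 0  ⇒  inside

inside=yes margin=3964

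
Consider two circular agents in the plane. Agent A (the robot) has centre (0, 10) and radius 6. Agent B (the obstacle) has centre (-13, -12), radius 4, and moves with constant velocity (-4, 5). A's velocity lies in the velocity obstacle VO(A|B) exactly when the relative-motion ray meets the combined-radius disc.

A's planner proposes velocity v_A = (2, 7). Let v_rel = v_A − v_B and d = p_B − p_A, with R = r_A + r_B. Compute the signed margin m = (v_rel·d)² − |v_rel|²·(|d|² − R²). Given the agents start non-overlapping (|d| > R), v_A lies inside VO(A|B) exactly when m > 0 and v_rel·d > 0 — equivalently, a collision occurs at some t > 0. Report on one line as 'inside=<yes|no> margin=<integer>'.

d = (-13, -22),  |d|² = 653;  R = 6+4 = 10,  c = 653−10² = 553
v_rel = (6, 2),  |v_rel|² = 40;  v_rel·d = (6)·(-13) + (2)·(-22) = -122
40·t² + 244·t + 553 = 0  ⇒  m = (-122)² − 40·553 = -7236
m = -7236 < 0,  v_rel·d = -122 < 0  ⇒  outside

inside=no margin=-7236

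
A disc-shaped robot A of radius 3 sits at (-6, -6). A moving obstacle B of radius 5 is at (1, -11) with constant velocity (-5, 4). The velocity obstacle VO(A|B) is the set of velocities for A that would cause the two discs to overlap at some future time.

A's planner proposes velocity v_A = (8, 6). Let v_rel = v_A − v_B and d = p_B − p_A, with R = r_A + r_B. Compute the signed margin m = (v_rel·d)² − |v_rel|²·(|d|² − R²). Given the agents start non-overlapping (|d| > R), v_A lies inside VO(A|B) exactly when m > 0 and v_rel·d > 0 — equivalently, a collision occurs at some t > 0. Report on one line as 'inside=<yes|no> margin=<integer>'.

d = (7, -5),  |d|² = 74;  R = 3+5 = 8,  c = 74−8² = 10
v_rel = (13, 2),  |v_rel|² = 173;  v_rel·d = (13)·(7) + (2)·(-5) = 81
173·t² − 162·t + 10 = 0  ⇒  m = 81² − 173·10 = 4831
m = 4831 > 0,  v_rel·d = 81 > 0  ⇒  inside

inside=yes margin=4831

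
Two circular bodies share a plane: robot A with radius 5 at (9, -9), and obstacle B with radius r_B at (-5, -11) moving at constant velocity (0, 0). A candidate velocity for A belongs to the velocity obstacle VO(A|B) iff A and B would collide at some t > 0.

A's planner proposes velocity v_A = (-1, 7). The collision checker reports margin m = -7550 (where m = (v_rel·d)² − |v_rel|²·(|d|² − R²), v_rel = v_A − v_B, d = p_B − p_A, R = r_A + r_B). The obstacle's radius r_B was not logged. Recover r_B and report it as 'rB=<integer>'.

m = -7550
d = (-14, -2);  v_rel = (-1, 7),  |v_rel|² = 50
v_rel×d = (-1)·(-2) − (7)·(-14) = 100
since m = R²·50 − 100²:  R² = (10000 + -7550) / 50 = 49
R = √49 = 7  ⇒  r_B = 7 − 5 = 2

rB=2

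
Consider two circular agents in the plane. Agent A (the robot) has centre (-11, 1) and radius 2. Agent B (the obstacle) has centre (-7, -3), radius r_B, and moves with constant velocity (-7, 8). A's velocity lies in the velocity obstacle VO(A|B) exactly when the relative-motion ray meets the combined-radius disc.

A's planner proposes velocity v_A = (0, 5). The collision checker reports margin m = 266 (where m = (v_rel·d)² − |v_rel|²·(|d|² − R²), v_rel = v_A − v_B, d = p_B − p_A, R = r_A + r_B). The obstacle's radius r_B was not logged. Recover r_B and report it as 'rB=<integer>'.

m = 266
d = (4, -4);  v_rel = (7, -3),  |v_rel|² = 58
v_rel×d = (7)·(-4) − (-3)·(4) = -16
since m = R²·58 − (-16)²:  R² = (256 + 266) / 58 = 9
R = √9 = 3  ⇒  r_B = 3 − 2 = 1

rB=1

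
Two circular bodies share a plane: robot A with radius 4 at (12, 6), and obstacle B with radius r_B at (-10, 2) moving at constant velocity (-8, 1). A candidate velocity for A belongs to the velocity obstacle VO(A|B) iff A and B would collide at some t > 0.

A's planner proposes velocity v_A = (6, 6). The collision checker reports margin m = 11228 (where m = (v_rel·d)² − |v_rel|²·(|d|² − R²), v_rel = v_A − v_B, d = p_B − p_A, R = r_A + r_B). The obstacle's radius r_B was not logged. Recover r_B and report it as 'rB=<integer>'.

m = 11228
d = (-22, -4);  v_rel = (14, 5),  |v_rel|² = 221
v_rel×d = (14)·(-4) − (5)·(-22) = 54
since m = R²·221 − 54²:  R² = (2916 + 11228) / 221 = 64
R = √64 = 8  ⇒  r_B = 8 − 4 = 4

rB=4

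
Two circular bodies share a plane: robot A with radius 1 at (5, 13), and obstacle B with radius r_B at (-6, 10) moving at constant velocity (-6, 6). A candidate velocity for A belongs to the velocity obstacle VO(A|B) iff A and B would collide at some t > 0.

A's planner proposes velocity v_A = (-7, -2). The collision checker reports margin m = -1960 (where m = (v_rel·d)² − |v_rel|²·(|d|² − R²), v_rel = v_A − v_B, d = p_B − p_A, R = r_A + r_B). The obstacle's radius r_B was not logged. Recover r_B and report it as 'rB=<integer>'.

m = -1960
d = (-11, -3);  v_rel = (-1, -8),  |v_rel|² = 65
v_rel×d = (-1)·(-3) − (-8)·(-11) = -85
since m = R²·65 − (-85)²:  R² = (7225 + -1960) / 65 = 81
R = √81 = 9  ⇒  r_B = 9 − 1 = 8

rB=8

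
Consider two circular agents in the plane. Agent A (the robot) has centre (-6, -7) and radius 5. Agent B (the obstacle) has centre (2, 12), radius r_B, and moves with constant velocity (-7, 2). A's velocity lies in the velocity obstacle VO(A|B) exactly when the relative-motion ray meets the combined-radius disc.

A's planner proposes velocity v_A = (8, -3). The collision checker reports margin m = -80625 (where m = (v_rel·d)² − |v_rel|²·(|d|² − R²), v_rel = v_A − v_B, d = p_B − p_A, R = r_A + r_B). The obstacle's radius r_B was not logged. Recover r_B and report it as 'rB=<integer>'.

m = -80625
d = (8, 19);  v_rel = (15, -5),  |v_rel|² = 250
v_rel×d = (15)·(19) − (-5)·(8) = 325
since m = R²·250 − 325²:  R² = (105625 + -80625) / 250 = 100
R = √100 = 10  ⇒  r_B = 10 − 5 = 5

rB=5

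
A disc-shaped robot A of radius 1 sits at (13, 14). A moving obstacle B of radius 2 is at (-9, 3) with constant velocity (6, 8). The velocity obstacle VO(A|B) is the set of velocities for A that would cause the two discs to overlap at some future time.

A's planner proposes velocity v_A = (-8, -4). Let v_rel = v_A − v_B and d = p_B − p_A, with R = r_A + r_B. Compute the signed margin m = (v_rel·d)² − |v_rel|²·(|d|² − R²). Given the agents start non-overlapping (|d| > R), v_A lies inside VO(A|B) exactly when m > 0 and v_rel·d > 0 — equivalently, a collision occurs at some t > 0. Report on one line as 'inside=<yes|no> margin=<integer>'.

d = (-22, -11),  |d|² = 605;  R = 1+2 = 3,  c = 605−3² = 596
v_rel = (-14, -12),  |v_rel|² = 340;  v_rel·d = (-14)·(-22) + (-12)·(-11) = 440
340·t² − 880·t + 596 = 0  ⇒  m = 440² − 340·596 = -9040
m = -9040 < 0,  v_rel·d = 440 > 0  ⇒  outside

inside=no margin=-9040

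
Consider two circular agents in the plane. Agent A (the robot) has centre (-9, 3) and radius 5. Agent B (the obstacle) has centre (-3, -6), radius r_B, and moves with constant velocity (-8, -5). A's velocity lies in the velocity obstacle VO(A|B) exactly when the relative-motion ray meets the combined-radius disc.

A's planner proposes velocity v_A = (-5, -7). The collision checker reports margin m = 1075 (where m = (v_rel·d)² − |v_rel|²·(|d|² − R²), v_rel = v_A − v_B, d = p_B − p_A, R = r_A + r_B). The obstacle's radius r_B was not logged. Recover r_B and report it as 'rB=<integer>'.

m = 1075
d = (6, -9);  v_rel = (3, -2),  |v_rel|² = 13
v_rel×d = (3)·(-9) − (-2)·(6) = -15
since m = R²·13 − (-15)²:  R² = (225 + 1075) / 13 = 100
R = √100 = 10  ⇒  r_B = 10 − 5 = 5

rB=5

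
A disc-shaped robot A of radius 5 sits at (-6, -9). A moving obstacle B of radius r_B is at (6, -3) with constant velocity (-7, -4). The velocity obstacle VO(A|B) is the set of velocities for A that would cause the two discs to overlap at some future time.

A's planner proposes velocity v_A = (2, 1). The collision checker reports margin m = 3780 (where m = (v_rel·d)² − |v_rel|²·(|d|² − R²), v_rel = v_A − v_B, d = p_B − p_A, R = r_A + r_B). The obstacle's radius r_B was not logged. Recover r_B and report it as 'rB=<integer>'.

m = 3780
d = (12, 6);  v_rel = (9, 5),  |v_rel|² = 106
v_rel×d = (9)·(6) − (5)·(12) = -6
since m = R²·106 − (-6)²:  R² = (36 + 3780) / 106 = 36
R = √36 = 6  ⇒  r_B = 6 − 5 = 1

rB=1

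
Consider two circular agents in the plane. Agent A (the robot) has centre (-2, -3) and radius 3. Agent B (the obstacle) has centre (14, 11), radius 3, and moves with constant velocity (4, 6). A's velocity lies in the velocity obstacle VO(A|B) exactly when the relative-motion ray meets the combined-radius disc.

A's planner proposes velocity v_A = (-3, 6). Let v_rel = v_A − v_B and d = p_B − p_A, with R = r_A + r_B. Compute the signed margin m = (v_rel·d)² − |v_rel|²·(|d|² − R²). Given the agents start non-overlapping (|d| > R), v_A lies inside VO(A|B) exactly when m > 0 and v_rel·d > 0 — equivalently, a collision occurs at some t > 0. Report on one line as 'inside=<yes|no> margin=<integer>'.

d = (16, 14),  |d|² = 452;  R = 3+3 = 6,  c = 452−6² = 416
v_rel = (-7, 0),  |v_rel|² = 49;  v_rel·d = (-7)·(16) + (0)·(14) = -112
49·t² + 224·t + 416 = 0  ⇒  m = (-112)² − 49·416 = -7840
m = -7840 < 0,  v_rel·d = -112 < 0  ⇒  outside

inside=no margin=-7840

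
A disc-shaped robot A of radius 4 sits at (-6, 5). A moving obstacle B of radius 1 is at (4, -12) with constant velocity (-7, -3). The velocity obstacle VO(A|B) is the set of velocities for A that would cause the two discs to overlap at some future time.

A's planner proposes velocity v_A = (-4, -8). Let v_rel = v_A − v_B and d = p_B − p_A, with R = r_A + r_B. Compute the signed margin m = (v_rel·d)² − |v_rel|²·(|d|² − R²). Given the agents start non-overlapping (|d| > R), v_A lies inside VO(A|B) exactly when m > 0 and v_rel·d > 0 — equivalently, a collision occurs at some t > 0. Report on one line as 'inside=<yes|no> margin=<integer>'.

d = (10, -17),  |d|² = 389;  R = 4+1 = 5,  c = 389−5² = 364
v_rel = (3, -5),  |v_rel|² = 34;  v_rel·d = (3)·(10) + (-5)·(-17) = 115
34·t² − 230·t + 364 = 0  ⇒  m = 115² − 34·364 = 849
m = 849 > 0,  v_rel·d = 115 > 0  ⇒  inside

inside=yes margin=849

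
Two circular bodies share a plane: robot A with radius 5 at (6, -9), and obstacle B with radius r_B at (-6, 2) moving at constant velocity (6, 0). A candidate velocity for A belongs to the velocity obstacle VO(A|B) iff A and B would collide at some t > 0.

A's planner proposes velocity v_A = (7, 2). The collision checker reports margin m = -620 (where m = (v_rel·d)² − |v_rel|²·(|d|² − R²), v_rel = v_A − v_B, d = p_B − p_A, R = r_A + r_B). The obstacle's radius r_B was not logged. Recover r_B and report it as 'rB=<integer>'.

m = -620
d = (-12, 11);  v_rel = (1, 2),  |v_rel|² = 5
v_rel×d = (1)·(11) − (2)·(-12) = 35
since m = R²·5 − 35²:  R² = (1225 + -620) / 5 = 121
R = √121 = 11  ⇒  r_B = 11 − 5 = 6

rB=6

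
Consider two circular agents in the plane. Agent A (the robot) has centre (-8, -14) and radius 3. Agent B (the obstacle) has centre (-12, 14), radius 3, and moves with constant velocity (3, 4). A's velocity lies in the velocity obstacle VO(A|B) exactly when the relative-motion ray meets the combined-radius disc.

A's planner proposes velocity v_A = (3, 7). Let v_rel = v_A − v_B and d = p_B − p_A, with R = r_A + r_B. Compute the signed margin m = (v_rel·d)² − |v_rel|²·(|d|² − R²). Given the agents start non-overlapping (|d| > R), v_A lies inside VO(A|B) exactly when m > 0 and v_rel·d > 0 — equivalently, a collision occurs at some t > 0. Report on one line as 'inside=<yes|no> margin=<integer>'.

d = (-4, 28),  |d|² = 800;  R = 3+3 = 6,  c = 800−6² = 764
v_rel = (0, 3),  |v_rel|² = 9;  v_rel·d = (0)·(-4) + (3)·(28) = 84
9·t² − 168·t + 764 = 0  ⇒  m = 84² − 9·764 = 180
m = 180 > 0,  v_rel·d = 84 > 0  ⇒  inside

inside=yes margin=180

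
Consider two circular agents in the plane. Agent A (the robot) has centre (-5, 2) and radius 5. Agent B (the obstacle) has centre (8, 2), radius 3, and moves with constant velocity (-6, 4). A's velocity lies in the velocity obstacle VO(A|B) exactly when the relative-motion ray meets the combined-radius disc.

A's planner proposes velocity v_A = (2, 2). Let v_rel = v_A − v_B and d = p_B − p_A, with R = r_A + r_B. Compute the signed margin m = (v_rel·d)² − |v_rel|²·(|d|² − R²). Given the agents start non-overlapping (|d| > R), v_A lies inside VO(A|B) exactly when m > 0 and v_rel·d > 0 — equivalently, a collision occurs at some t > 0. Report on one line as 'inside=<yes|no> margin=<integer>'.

d = (13, 0),  |d|² = 169;  R = 5+3 = 8,  c = 169−8² = 105
v_rel = (8, -2),  |v_rel|² = 68;  v_rel·d = (8)·(13) + (-2)·(0) = 104
68·t² − 208·t + 105 = 0  ⇒  m = 104² − 68·105 = 3676
m = 3676 > 0,  v_rel·d = 104 > 0  ⇒  inside

inside=yes margin=3676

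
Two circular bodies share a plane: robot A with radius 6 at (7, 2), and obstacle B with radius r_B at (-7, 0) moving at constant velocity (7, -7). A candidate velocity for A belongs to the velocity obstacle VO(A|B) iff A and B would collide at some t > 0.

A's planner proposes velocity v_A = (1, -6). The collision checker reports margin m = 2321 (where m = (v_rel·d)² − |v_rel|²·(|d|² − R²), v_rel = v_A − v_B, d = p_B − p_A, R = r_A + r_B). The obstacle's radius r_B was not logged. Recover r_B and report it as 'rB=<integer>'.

m = 2321
d = (-14, -2);  v_rel = (-6, 1),  |v_rel|² = 37
v_rel×d = (-6)·(-2) − (1)·(-14) = 26
since m = R²·37 − 26²:  R² = (676 + 2321) / 37 = 81
R = √81 = 9  ⇒  r_B = 9 − 6 = 3

rB=3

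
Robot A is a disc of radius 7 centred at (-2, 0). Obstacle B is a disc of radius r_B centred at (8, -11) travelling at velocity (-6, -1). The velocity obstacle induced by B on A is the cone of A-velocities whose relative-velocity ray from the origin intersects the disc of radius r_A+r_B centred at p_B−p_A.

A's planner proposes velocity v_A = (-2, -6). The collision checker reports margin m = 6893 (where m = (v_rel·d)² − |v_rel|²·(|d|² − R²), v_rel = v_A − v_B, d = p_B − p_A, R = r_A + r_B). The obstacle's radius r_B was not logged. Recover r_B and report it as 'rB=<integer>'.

m = 6893
d = (10, -11);  v_rel = (4, -5),  |v_rel|² = 41
v_rel×d = (4)·(-11) − (-5)·(10) = 6
since m = R²·41 − 6²:  R² = (36 + 6893) / 41 = 169
R = √169 = 13  ⇒  r_B = 13 − 7 = 6

rB=6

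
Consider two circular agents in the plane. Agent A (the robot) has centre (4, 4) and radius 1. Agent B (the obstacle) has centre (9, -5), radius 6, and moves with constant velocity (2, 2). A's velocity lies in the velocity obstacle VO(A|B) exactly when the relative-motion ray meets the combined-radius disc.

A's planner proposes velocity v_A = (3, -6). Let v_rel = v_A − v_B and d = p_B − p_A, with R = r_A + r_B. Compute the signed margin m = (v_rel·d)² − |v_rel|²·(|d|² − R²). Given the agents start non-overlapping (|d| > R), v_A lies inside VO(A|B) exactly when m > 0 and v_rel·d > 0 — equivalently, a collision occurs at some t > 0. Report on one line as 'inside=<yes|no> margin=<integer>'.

d = (5, -9),  |d|² = 106;  R = 1+6 = 7,  c = 106−7² = 57
v_rel = (1, -8),  |v_rel|² = 65;  v_rel·d = (1)·(5) + (-8)·(-9) = 77
65·t² − 154·t + 57 = 0  ⇒  m = 77² − 65·57 = 2224
m = 2224 > 0,  v_rel·d = 77 > 0  ⇒  inside

inside=yes margin=2224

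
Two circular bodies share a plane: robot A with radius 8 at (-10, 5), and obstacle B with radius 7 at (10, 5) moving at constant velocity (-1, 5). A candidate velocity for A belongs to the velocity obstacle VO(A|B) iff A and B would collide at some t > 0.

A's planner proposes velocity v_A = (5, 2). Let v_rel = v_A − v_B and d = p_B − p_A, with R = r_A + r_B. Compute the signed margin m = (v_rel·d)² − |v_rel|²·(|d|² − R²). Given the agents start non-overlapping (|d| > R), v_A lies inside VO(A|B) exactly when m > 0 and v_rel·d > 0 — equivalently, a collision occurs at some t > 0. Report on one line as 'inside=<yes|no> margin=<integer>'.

d = (20, 0),  |d|² = 400;  R = 8+7 = 15,  c = 400−15² = 175
v_rel = (6, -3),  |v_rel|² = 45;  v_rel·d = (6)·(20) + (-3)·(0) = 120
45·t² − 240·t + 175 = 0  ⇒  m = 120² − 45·175 = 6525
m = 6525 > 0,  v_rel·d = 120 > 0  ⇒  inside

inside=yes margin=6525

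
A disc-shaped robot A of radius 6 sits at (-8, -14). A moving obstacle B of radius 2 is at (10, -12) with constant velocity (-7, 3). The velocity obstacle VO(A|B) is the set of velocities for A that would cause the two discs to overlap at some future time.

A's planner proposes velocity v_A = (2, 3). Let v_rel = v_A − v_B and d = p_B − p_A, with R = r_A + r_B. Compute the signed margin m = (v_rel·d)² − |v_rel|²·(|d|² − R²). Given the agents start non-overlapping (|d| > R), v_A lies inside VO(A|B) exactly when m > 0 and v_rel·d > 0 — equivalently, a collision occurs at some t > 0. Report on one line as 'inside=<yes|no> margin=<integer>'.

d = (18, 2),  |d|² = 328;  R = 6+2 = 8,  c = 328−8² = 264
v_rel = (9, 0),  |v_rel|² = 81;  v_rel·d = (9)·(18) + (0)·(2) = 162
81·t² − 324·t + 264 = 0  ⇒  m = 162² − 81·264 = 4860
m = 4860 > 0,  v_rel·d = 162 > 0  ⇒  inside

inside=yes margin=4860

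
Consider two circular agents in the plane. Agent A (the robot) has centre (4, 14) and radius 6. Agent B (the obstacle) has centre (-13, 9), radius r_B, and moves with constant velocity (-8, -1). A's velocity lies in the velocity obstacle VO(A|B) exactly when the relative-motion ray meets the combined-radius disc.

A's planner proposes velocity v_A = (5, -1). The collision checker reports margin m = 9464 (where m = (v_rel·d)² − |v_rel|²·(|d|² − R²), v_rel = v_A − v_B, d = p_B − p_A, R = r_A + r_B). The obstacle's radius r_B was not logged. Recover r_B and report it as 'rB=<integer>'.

m = 9464
d = (-17, -5);  v_rel = (13, 0),  |v_rel|² = 169
v_rel×d = (13)·(-5) − (0)·(-17) = -65
since m = R²·169 − (-65)²:  R² = (4225 + 9464) / 169 = 81
R = √81 = 9  ⇒  r_B = 9 − 6 = 3

rB=3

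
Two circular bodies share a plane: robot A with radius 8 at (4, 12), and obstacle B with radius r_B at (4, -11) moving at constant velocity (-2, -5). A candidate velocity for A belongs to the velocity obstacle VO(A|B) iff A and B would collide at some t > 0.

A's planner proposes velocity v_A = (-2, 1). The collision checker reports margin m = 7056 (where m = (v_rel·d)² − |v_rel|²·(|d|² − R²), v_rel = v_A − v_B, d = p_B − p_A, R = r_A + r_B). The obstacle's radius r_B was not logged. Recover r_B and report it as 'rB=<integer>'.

m = 7056
d = (0, -23);  v_rel = (0, 6),  |v_rel|² = 36
v_rel×d = (0)·(-23) − (6)·(0) = 0
since m = R²·36 − 0²:  R² = (0 + 7056) / 36 = 196
R = √196 = 14  ⇒  r_B = 14 − 8 = 6

rB=6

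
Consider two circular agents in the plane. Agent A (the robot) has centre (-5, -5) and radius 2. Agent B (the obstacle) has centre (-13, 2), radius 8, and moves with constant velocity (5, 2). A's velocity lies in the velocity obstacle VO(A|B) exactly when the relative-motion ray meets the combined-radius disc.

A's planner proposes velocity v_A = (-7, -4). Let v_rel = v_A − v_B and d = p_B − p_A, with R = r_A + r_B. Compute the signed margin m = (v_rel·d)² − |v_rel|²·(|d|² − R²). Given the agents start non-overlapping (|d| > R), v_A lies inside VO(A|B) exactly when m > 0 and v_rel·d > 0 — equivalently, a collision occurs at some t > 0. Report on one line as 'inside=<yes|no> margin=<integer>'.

d = (-8, 7),  |d|² = 113;  R = 2+8 = 10,  c = 113−10² = 13
v_rel = (-12, -6),  |v_rel|² = 180;  v_rel·d = (-12)·(-8) + (-6)·(7) = 54
180·t² − 108·t + 13 = 0  ⇒  m = 54² − 180·13 = 576
m = 576 > 0,  v_rel·d = 54 > 0  ⇒  inside

inside=yes margin=576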